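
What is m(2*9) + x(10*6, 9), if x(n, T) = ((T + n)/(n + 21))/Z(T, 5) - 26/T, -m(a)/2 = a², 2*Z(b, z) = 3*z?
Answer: -263564/405 ≈ -650.78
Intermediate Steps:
Z(b, z) = 3*z/2 (Z(b, z) = (3*z)/2 = 3*z/2)
m(a) = -2*a²
x(n, T) = -26/T + 2*(T + n)/(15*(21 + n)) (x(n, T) = ((T + n)/(n + 21))/(((3/2)*5)) - 26/T = ((T + n)/(21 + n))/(15/2) - 26/T = ((T + n)/(21 + n))*(2/15) - 26/T = 2*(T + n)/(15*(21 + n)) - 26/T = -26/T + 2*(T + n)/(15*(21 + n)))
m(2*9) + x(10*6, 9) = -2*(2*9)² + (2/15)*(-4095 + 9² - 1950*6 + 9*(10*6))/(9*(21 + 10*6)) = -2*18² + (2/15)*(⅑)*(-4095 + 81 - 195*60 + 9*60)/(21 + 60) = -2*324 + (2/15)*(⅑)*(-4095 + 81 - 11700 + 540)/81 = -648 + (2/15)*(⅑)*(1/81)*(-15174) = -648 - 1124/405 = -263564/405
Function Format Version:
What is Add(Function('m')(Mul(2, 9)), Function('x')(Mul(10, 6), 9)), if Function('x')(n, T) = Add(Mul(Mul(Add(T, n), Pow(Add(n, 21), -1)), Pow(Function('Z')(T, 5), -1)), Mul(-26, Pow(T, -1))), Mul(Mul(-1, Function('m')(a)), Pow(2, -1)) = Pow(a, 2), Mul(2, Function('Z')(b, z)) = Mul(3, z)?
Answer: Rational(-263564, 405) ≈ -650.78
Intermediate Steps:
Function('Z')(b, z) = Mul(Rational(3, 2), z) (Function('Z')(b, z) = Mul(Rational(1, 2), Mul(3, z)) = Mul(Rational(3, 2), z))
Function('m')(a) = Mul(-2, Pow(a, 2))
Function('x')(n, T) = Add(Mul(-26, Pow(T, -1)), Mul(Rational(2, 15), Pow(Add(21, n), -1), Add(T, n))) (Function('x')(n, T) = Add(Mul(Mul(Add(T, n), Pow(Add(n, 21), -1)), Pow(Mul(Rational(3, 2), 5), -1)), Mul(-26, Pow(T, -1))) = Add(Mul(Mul(Add(T, n), Pow(Add(21, n), -1)), Pow(Rational(15, 2), -1)), Mul(-26, Pow(T, -1))) = Add(Mul(Mul(Pow(Add(21, n), -1), Add(T, n)), Rational(2, 15)), Mul(-26, Pow(T, -1))) = Add(Mul(Rational(2, 15), Pow(Add(21, n), -1), Add(T, n)), Mul(-26, Pow(T, -1))) = Add(Mul(-26, Pow(T, -1)), Mul(Rational(2, 15), Pow(Add(21, n), -1), Add(T, n))))
Add(Function('m')(Mul(2, 9)), Function('x')(Mul(10, 6), 9)) = Add(Mul(-2, Pow(Mul(2, 9), 2)), Mul(Rational(2, 15), Pow(9, -1), Pow(Add(21, Mul(10, 6)), -1), Add(-4095, Pow(9, 2), Mul(-195, Mul(10, 6)), Mul(9, Mul(10, 6))))) = Add(Mul(-2, Pow(18, 2)), Mul(Rational(2, 15), Rational(1, 9), Pow(Add(21, 60), -1), Add(-4095, 81, Mul(-195, 60), Mul(9, 60)))) = Add(Mul(-2, 324), Mul(Rational(2, 15), Rational(1, 9), Pow(81, -1), Add(-4095, 81, -11700, 540))) = Add(-648, Mul(Rational(2, 15), Rational(1, 9), Rational(1, 81), -15174)) = Add(-648, Rational(-1124, 405)) = Rational(-263564, 405)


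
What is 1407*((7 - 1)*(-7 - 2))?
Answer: -75978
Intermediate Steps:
1407*((7 - 1)*(-7 - 2)) = 1407*(6*(-9)) = 1407*(-54) = -75978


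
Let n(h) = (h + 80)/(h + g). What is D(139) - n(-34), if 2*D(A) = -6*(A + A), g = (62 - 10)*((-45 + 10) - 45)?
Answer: -1748875/2097 ≈ -833.99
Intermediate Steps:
g = -4160 (g = 52*(-35 - 45) = 52*(-80) = -4160)
n(h) = (80 + h)/(-4160 + h) (n(h) = (h + 80)/(h - 4160) = (80 + h)/(-4160 + h))
D(A) = -6*A (D(A) = (-6*(A + A))/2 = (-12*A)/2 = -6*A)
D(139) - n(-34) = -6*139 - (80 - 34)/(-4160 - 34) = -834 - 46/(-4194) = -834 - (-1)*46/4194 = -834 - 1*(-23/2097) = -834 + 23/2097 = -1748875/2097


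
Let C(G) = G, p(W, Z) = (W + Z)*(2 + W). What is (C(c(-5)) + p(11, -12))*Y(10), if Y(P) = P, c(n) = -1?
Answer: -140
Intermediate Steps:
p(W, Z) = (2 + W)*(W + Z)
(C(c(-5)) + p(11, -12))*Y(10) = (-1 + (11² + 2*11 + 2*(-12) + 11*(-12)))*10 = (-1 + (121 + 22 - 24 - 132))*10 = (-1 - 13)*10 = -14*10 = -140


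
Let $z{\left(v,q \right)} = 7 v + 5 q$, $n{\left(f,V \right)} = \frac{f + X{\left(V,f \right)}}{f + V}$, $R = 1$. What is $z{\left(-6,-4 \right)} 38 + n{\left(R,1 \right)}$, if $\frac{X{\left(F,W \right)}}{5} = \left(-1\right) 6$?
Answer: $- \frac{4741}{2} \approx -2370.5$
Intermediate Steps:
$X{\left(F,W \right)} = -30$ ($X{\left(F,W \right)} = 5 \left(\left(-1\right) 6\right) = 5 \left(-6\right) = -30$)
$n{\left(f,V \right)} = \frac{-30 + f}{V + f}$ ($n{\left(f,V \right)} = \frac{f - 30}{f + V} = \frac{-30 + f}{V + f}$)
$z{\left(v,q \right)} = 5 q + 7 v$
$z{\left(-6,-4 \right)} 38 + n{\left(R,1 \right)} = \left(5 \left(-4\right) + 7 \left(-6\right)\right) 38 + \frac{-30 + 1}{1 + 1} = \left(-20 - 42\right) 38 + \frac{1}{2} \left(-29\right) = \left(-62\right) 38 + \frac{1}{2} \left(-29\right) = -2356 - \frac{29}{2} = - \frac{4741}{2}$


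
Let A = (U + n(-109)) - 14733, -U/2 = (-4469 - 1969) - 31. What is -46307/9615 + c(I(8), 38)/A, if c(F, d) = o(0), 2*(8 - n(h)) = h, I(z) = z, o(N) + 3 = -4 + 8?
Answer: -10698199/2221065 ≈ -4.8167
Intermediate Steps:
o(N) = 1 (o(N) = -3 + (-4 + 8) = -3 + 4 = 1)
n(h) = 8 - h/2
U = 12938 (U = -2*((-4469 - 1969) - 31) = -2*(-6438 - 31) = -2*(-6469) = 12938)
c(F, d) = 1
A = -3465/2 (A = (12938 + (8 - 1/2*(-109))) - 14733 = (12938 + (8 + 109/2)) - 14733 = (12938 + 125/2) - 14733 = 26001/2 - 14733 = -3465/2 ≈ -1732.5)
-46307/9615 + c(I(8), 38)/A = -46307/9615 + 1/(-3465/2) = -46307*1/9615 + 1*(-2/3465) = -46307/9615 - 2/3465 = -10698199/2221065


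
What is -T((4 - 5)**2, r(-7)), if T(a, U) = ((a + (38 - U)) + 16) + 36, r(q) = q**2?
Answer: -42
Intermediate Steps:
T(a, U) = 90 + a - U (T(a, U) = ((38 + a - U) + 16) + 36 = (54 + a - U) + 36 = 90 + a - U)
-T((4 - 5)**2, r(-7)) = -(90 + (4 - 5)**2 - 1*(-7)**2) = -(90 + (-1)**2 - 1*49) = -(90 + 1 - 49) = -1*42 = -42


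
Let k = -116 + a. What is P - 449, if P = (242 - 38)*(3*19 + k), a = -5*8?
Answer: -20645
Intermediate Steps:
a = -40
k = -156 (k = -116 - 40 = -156)
P = -20196 (P = (242 - 38)*(3*19 - 156) = 204*(57 - 156) = 204*(-99) = -20196)
P - 449 = -20196 - 449 = -20645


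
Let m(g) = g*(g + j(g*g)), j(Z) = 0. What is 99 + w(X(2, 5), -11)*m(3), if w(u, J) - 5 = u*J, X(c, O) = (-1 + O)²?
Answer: -1440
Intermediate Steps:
m(g) = g² (m(g) = g*(g + 0) = g*g = g²)
w(u, J) = 5 + J*u (w(u, J) = 5 + u*J = 5 + J*u)
99 + w(X(2, 5), -11)*m(3) = 99 + (5 - 11*(-1 + 5)²)*3² = 99 + (5 - 11*4²)*9 = 99 + (5 - 11*16)*9 = 99 + (5 - 176)*9 = 99 - 171*9 = 99 - 1539 = -1440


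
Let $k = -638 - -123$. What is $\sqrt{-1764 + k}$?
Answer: $i \sqrt{2279} \approx 47.739 i$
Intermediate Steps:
$k = -515$ ($k = -638 + 123 = -515$)
$\sqrt{-1764 + k} = \sqrt{-1764 - 515} = \sqrt{-2279} = i \sqrt{2279}$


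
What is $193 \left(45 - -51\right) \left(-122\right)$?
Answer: $-2260416$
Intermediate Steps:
$193 \left(45 - -51\right) \left(-122\right) = 193 \left(45 + 51\right) \left(-122\right) = 193 \cdot 96 \left(-122\right) = 18528 \left(-122\right) = -2260416$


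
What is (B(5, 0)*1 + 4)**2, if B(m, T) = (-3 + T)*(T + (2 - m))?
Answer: 169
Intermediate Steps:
B(m, T) = (-3 + T)*(2 + T - m)
(B(5, 0)*1 + 4)**2 = ((-6 + 0**2 - 1*0 + 3*5 - 1*0*5)*1 + 4)**2 = ((-6 + 0 + 0 + 15 + 0)*1 + 4)**2 = (9*1 + 4)**2 = (9 + 4)**2 = 13**2 = 169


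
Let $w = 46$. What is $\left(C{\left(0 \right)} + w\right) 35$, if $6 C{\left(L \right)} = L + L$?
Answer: $1610$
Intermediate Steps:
$C{\left(L \right)} = \frac{L}{3}$ ($C{\left(L \right)} = \frac{L + L}{6} = \frac{2 L}{6} = \frac{L}{3}$)
$\left(C{\left(0 \right)} + w\right) 35 = \left(\frac{1}{3} \cdot 0 + 46\right) 35 = \left(0 + 46\right) 35 = 46 \cdot 35 = 1610$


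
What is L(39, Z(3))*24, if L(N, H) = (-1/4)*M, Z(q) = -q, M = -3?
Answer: 18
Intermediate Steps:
L(N, H) = ¾ (L(N, H) = -1/4*(-3) = -1*¼*(-3) = -¼*(-3) = ¾)
L(39, Z(3))*24 = (¾)*24 = 18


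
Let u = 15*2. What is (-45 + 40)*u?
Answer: -150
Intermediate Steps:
u = 30
(-45 + 40)*u = (-45 + 40)*30 = -5*30 = -150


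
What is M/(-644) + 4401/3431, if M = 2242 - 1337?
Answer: -270811/2209564 ≈ -0.12256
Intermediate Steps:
M = 905
M/(-644) + 4401/3431 = 905/(-644) + 4401/3431 = 905*(-1/644) + 4401*(1/3431) = -905/644 + 4401/3431 = -270811/2209564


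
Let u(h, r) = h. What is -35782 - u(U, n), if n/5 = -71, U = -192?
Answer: -35590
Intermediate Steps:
n = -355 (n = 5*(-71) = -355)
-35782 - u(U, n) = -35782 - 1*(-192) = -35782 + 192 = -35590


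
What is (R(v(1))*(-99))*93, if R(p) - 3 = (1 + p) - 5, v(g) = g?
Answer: 0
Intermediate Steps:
R(p) = -1 + p (R(p) = 3 + ((1 + p) - 5) = 3 + (-4 + p) = -1 + p)
(R(v(1))*(-99))*93 = ((-1 + 1)*(-99))*93 = (0*(-99))*93 = 0*93 = 0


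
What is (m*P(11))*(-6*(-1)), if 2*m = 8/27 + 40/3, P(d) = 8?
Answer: 2944/9 ≈ 327.11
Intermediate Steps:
m = 184/27 (m = (8/27 + 40/3)/2 = (½)*(368/27) = 184/27 ≈ 6.8148)
(m*P(11))*(-6*(-1)) = ((184/27)*8)*(-6*(-1)) = (1472/27)*6 = 2944/9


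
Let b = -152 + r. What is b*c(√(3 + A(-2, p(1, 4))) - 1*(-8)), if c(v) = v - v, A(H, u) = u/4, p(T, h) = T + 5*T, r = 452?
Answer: 0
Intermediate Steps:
p(T, h) = 6*T
A(H, u) = u/4 (A(H, u) = u*(¼) = u/4)
b = 300 (b = -152 + 452 = 300)
c(v) = 0
b*c(√(3 + A(-2, p(1, 4))) - 1*(-8)) = 300*0 = 0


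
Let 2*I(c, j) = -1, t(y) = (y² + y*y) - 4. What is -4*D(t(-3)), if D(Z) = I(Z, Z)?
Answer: 2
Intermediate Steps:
t(y) = -4 + 2*y² (t(y) = (y² + y²) - 4 = 2*y² - 4 = -4 + 2*y²)
I(c, j) = -½ (I(c, j) = (½)*(-1) = -½)
D(Z) = -½
-4*D(t(-3)) = -4*(-½) = 2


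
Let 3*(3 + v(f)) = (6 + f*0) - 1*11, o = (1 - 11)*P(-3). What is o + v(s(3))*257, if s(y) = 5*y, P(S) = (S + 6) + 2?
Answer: -3748/3 ≈ -1249.3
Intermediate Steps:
P(S) = 8 + S (P(S) = (6 + S) + 2 = 8 + S)
o = -50 (o = (1 - 11)*(8 - 3) = -10*5 = -50)
v(f) = -14/3 (v(f) = -3 + ((6 + f*0) - 1*11)/3 = -3 + ((6 + 0) - 11)/3 = -3 + (6 - 11)/3 = -3 + (⅓)*(-5) = -3 - 5/3 = -14/3)
o + v(s(3))*257 = -50 - 14/3*257 = -50 - 3598/3 = -3748/3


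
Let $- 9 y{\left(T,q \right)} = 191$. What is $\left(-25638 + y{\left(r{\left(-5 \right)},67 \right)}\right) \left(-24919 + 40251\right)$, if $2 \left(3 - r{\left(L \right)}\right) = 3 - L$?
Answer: $- \frac{3540664756}{9} \approx -3.9341 \cdot 10^{8}$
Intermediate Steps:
$r{\left(L \right)} = \frac{3}{2} + \frac{L}{2}$ ($r{\left(L \right)} = 3 - \frac{3 - L}{2} = 3 + \left(- \frac{3}{2} + \frac{L}{2}\right) = \frac{3}{2} + \frac{L}{2}$)
$y{\left(T,q \right)} = - \frac{191}{9}$ ($y{\left(T,q \right)} = \left(- \frac{1}{9}\right) 191 = - \frac{191}{9}$)
$\left(-25638 + y{\left(r{\left(-5 \right)},67 \right)}\right) \left(-24919 + 40251\right) = \left(-25638 - \frac{191}{9}\right) \left(-24919 + 40251\right) = \left(- \frac{230933}{9}\right) 15332 = - \frac{3540664756}{9}$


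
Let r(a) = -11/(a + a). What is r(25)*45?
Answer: -99/10 ≈ -9.9000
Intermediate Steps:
r(a) = -11/(2*a) (r(a) = -11*1/(2*a) = -11/(2*a))
r(25)*45 = -11/2/25*45 = -11/2*1/25*45 = -11/50*45 = -99/10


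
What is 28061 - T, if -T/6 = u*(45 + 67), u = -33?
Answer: 5885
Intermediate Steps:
T = 22176 (T = -(-198)*(45 + 67) = -(-198)*112 = -6*(-3696) = 22176)
28061 - T = 28061 - 1*22176 = 28061 - 22176 = 5885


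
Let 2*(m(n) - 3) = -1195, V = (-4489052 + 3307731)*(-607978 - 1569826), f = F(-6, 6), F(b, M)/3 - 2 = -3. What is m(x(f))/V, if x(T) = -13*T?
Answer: -1189/5145371198168 ≈ -2.3108e-10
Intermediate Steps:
F(b, M) = -3 (F(b, M) = 6 + 3*(-3) = 6 - 9 = -3)
f = -3
V = 2572685599084 (V = -1181321*(-2177804) = 2572685599084)
m(n) = -1189/2 (m(n) = 3 + (½)*(-1195) = 3 - 1195/2 = -1189/2)
m(x(f))/V = -1189/2/2572685599084 = -1189/2*1/2572685599084 = -1189/5145371198168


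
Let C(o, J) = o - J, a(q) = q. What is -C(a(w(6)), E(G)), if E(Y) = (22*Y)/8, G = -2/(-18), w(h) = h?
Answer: -205/36 ≈ -5.6944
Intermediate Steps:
G = ⅑ (G = -2*(-1/18) = ⅑ ≈ 0.11111)
E(Y) = 11*Y/4 (E(Y) = (22*Y)*(⅛) = 11*Y/4)
-C(a(w(6)), E(G)) = -(6 - 11/(4*9)) = -(6 - 1*11/36) = -(6 - 11/36) = -1*205/36 = -205/36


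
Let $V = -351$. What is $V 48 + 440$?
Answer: $-16408$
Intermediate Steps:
$V 48 + 440 = \left(-351\right) 48 + 440 = -16848 + 440 = -16408$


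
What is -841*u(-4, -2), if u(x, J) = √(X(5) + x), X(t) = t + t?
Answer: -841*√6 ≈ -2060.0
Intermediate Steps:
X(t) = 2*t
u(x, J) = √(10 + x) (u(x, J) = √(2*5 + x) = √(10 + x))
-841*u(-4, -2) = -841*√(10 - 4) = -841*√6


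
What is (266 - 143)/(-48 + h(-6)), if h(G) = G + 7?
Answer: -123/47 ≈ -2.6170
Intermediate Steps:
h(G) = 7 + G
(266 - 143)/(-48 + h(-6)) = (266 - 143)/(-48 + (7 - 6)) = 123/(-48 + 1) = 123/(-47) = 123*(-1/47) = -123/47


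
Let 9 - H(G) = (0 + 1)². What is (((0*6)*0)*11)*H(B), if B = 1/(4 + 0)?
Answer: 0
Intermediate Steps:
B = ¼ (B = 1/4 = ¼ ≈ 0.25000)
H(G) = 8 (H(G) = 9 - (0 + 1)² = 9 - 1*1² = 9 - 1*1 = 9 - 1 = 8)
(((0*6)*0)*11)*H(B) = (((0*6)*0)*11)*8 = ((0*0)*11)*8 = (0*11)*8 = 0*8 = 0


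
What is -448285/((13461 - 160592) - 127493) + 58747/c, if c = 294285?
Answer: 148056887353/80817723840 ≈ 1.8320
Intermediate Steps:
-448285/((13461 - 160592) - 127493) + 58747/c = -448285/((13461 - 160592) - 127493) + 58747/294285 = -448285/(-147131 - 127493) + 58747*(1/294285) = -448285/(-274624) + 58747/294285 = -448285*(-1/274624) + 58747/294285 = 448285/274624 + 58747/294285 = 148056887353/80817723840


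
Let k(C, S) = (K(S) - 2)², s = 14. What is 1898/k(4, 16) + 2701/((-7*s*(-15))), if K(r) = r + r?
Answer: 43508/11025 ≈ 3.9463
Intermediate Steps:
K(r) = 2*r
k(C, S) = (-2 + 2*S)² (k(C, S) = (2*S - 2)² = (-2 + 2*S)²)
1898/k(4, 16) + 2701/((-7*s*(-15))) = 1898/((4*(-1 + 16)²)) + 2701/((-7*14*(-15))) = 1898/((4*15²)) + 2701/((-98*(-15))) = 1898/((4*225)) + 2701/1470 = 1898/900 + 2701*(1/1470) = 1898*(1/900) + 2701/1470 = 949/450 + 2701/1470 = 43508/11025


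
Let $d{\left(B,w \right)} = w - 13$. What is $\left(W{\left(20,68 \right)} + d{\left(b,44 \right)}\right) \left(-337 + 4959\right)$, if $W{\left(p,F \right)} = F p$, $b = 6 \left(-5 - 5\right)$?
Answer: $6429202$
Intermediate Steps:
$b = -60$ ($b = 6 \left(-10\right) = -60$)
$d{\left(B,w \right)} = -13 + w$
$\left(W{\left(20,68 \right)} + d{\left(b,44 \right)}\right) \left(-337 + 4959\right) = \left(68 \cdot 20 + \left(-13 + 44\right)\right) \left(-337 + 4959\right) = \left(1360 + 31\right) 4622 = 1391 \cdot 4622 = 6429202$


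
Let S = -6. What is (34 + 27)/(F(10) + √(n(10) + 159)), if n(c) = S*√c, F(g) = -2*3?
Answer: -61/(6 - √(159 - 6*√10)) ≈ 10.457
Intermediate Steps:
F(g) = -6
n(c) = -6*√c
(34 + 27)/(F(10) + √(n(10) + 159)) = (34 + 27)/(-6 + √(-6*√10 + 159)) = 61/(-6 + √(159 - 6*√10))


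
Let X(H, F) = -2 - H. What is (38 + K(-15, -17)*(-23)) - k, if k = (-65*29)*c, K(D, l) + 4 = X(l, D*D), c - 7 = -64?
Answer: -107660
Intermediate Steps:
c = -57 (c = 7 - 64 = -57)
K(D, l) = -6 - l (K(D, l) = -4 + (-2 - l) = -6 - l)
k = 107445 (k = -65*29*(-57) = -1885*(-57) = 107445)
(38 + K(-15, -17)*(-23)) - k = (38 + (-6 - 1*(-17))*(-23)) - 1*107445 = (38 + (-6 + 17)*(-23)) - 107445 = (38 + 11*(-23)) - 107445 = (38 - 253) - 107445 = -215 - 107445 = -107660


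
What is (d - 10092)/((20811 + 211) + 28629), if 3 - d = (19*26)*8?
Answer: -14041/49651 ≈ -0.28279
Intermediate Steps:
d = -3949 (d = 3 - 19*26*8 = 3 - 494*8 = 3 - 1*3952 = 3 - 3952 = -3949)
(d - 10092)/((20811 + 211) + 28629) = (-3949 - 10092)/((20811 + 211) + 28629) = -14041/(21022 + 28629) = -14041/49651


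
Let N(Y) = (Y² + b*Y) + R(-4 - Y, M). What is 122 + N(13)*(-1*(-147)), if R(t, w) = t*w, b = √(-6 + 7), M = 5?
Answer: 14381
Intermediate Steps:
b = 1 (b = √1 = 1)
N(Y) = -20 + Y² - 4*Y (N(Y) = (Y² + 1*Y) + (-4 - Y)*5 = (Y² + Y) + (-20 - 5*Y) = (Y + Y²) + (-20 - 5*Y) = -20 + Y² - 4*Y)
122 + N(13)*(-1*(-147)) = 122 + (-20 + 13² - 4*13)*(-1*(-147)) = 122 + (-20 + 169 - 52)*147 = 122 + 97*147 = 122 + 14259 = 14381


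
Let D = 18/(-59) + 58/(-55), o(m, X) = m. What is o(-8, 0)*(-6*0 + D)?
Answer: 35296/3245 ≈ 10.877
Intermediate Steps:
D = -4412/3245 (D = 18*(-1/59) + 58*(-1/55) = -18/59 - 58/55 = -4412/3245 ≈ -1.3596)
o(-8, 0)*(-6*0 + D) = -8*(-6*0 - 4412/3245) = -8*(0 - 4412/3245) = -8*(-4412/3245) = 35296/3245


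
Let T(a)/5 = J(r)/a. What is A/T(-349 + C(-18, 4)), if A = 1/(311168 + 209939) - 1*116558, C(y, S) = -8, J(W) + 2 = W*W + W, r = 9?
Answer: 4336778144937/45857416 ≈ 94571.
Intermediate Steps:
J(W) = -2 + W + W² (J(W) = -2 + (W*W + W) = -2 + (W² + W) = -2 + (W + W²) = -2 + W + W²)
T(a) = 440/a (T(a) = 5*((-2 + 9 + 9²)/a) = 5*((-2 + 9 + 81)/a) = 5*(88/a) = 440/a)
A = -60739189705/521107 (A = 1/521107 - 116558 = -60739189705/521107 ≈ -1.1656e+5)
A/T(-349 + C(-18, 4)) = -60739189705/(521107*(440/(-349 - 8))) = -60739189705/(521107*(440/(-357))) = -60739189705/(521107*(440*(-1/357))) = -60739189705/(521107*(-440/357)) = -60739189705/521107*(-357/440) = 4336778144937/45857416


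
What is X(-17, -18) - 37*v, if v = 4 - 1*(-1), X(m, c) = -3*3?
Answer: -194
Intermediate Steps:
X(m, c) = -9
v = 5 (v = 4 + 1 = 5)
X(-17, -18) - 37*v = -9 - 37*5 = -9 - 185 = -194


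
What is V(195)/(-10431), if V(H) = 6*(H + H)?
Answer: -260/1159 ≈ -0.22433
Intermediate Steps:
V(H) = 12*H (V(H) = 6*(2*H) = 12*H)
V(195)/(-10431) = (12*195)/(-10431) = 2340*(-1/10431) = -260/1159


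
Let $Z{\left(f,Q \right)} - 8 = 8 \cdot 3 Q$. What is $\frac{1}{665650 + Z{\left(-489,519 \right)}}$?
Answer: $\frac{1}{678114} \approx 1.4747 \cdot 10^{-6}$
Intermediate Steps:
$Z{\left(f,Q \right)} = 8 + 24 Q$ ($Z{\left(f,Q \right)} = 8 + 8 \cdot 3 Q = 8 + 24 Q$)
$\frac{1}{665650 + Z{\left(-489,519 \right)}} = \frac{1}{665650 + \left(8 + 24 \cdot 519\right)} = \frac{1}{665650 + \left(8 + 12456\right)} = \frac{1}{665650 + 12464} = \frac{1}{678114}$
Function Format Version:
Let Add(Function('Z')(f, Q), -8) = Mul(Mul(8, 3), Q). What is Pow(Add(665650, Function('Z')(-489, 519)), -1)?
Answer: Rational(1, 678114) ≈ 1.4747e-6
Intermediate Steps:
Function('Z')(f, Q) = Add(8, Mul(24, Q)) (Function('Z')(f, Q) = Add(8, Mul(Mul(8, 3), Q)) = Add(8, Mul(24, Q)))
Pow(Add(665650, Function('Z')(-489, 519)), -1) = Pow(Add(665650, Add(8, Mul(24, 519))), -1) = Pow(Add(665650, Add(8, 12456)), -1) = Pow(Add(665650, 12464), -1) = Pow(678114, -1) = Rational(1, 678114)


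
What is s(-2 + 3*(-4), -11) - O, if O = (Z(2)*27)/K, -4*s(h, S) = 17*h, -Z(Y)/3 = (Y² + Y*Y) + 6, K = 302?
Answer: 19103/302 ≈ 63.255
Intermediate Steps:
Z(Y) = -18 - 6*Y² (Z(Y) = -3*((Y² + Y*Y) + 6) = -3*((Y² + Y²) + 6) = -3*(2*Y² + 6) = -3*(6 + 2*Y²) = -18 - 6*Y²)
s(h, S) = -17*h/4
O = -567/151 (O = ((-18 - 6*2²)*27)/302 = ((-18 - 6*4)*27)*(1/302) = ((-18 - 24)*27)*(1/302) = -42*27*(1/302) = -1134*1/302 = -567/151 ≈ -3.7550)
s(-2 + 3*(-4), -11) - O = -17*(-2 + 3*(-4))/4 - 1*(-567/151) = -17*(-2 - 12)/4 + 567/151 = -17/4*(-14) + 567/151 = 119/2 + 567/151 = 19103/302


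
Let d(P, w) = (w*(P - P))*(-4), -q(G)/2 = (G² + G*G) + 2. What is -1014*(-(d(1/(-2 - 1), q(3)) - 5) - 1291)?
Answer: 1304004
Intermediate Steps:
q(G) = -4 - 4*G² (q(G) = -2*((G² + G*G) + 2) = -2*((G² + G²) + 2) = -2*(2*G² + 2) = -2*(2 + 2*G²) = -4 - 4*G²)
d(P, w) = 0 (d(P, w) = (w*0)*(-4) = 0*(-4) = 0)
-1014*(-(d(1/(-2 - 1), q(3)) - 5) - 1291) = -1014*(-(0 - 5) - 1291) = -1014*(-1*(-5) - 1291) = -1014*(5 - 1291) = -1014*(-1286) = 1304004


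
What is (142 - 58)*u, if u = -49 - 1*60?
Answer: -9156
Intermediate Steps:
u = -109 (u = -49 - 60 = -109)
(142 - 58)*u = (142 - 58)*(-109) = 84*(-109) = -9156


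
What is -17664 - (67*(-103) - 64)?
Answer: -10699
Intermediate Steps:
-17664 - (67*(-103) - 64) = -17664 - (-6901 - 64) = -17664 - 1*(-6965) = -17664 + 6965 = -10699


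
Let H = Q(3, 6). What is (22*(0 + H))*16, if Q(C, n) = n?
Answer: 2112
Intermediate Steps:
H = 6
(22*(0 + H))*16 = (22*(0 + 6))*16 = (22*6)*16 = 132*16 = 2112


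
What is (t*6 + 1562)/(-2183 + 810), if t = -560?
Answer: 1798/1373 ≈ 1.3095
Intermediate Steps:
(t*6 + 1562)/(-2183 + 810) = (-560*6 + 1562)/(-2183 + 810) = (-3360 + 1562)/(-1373) = -1798*(-1/1373) = 1798/1373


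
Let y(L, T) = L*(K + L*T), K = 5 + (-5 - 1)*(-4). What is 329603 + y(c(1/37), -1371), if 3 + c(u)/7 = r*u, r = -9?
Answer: -517052413/1369 ≈ -3.7769e+5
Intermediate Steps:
c(u) = -21 - 63*u (c(u) = -21 + 7*(-9*u) = -21 - 63*u)
K = 29 (K = 5 - 6*(-4) = 5 + 24 = 29)
y(L, T) = L*(29 + L*T)
329603 + y(c(1/37), -1371) = 329603 + (-21 - 63/37)*(29 + (-21 - 63/37)*(-1371)) = 329603 - 840*(29 - 840/37*(-1371))/37 = 329603 - 840*(29 + 1151640/37)/37 = 329603 - 840/37*1152713/37 = 329603 - 968278920/1369 = -517052413/1369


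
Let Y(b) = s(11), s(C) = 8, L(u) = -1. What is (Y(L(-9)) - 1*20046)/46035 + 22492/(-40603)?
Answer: -1849022134/1869159105 ≈ -0.98923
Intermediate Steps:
Y(b) = 8
(Y(L(-9)) - 1*20046)/46035 + 22492/(-40603) = (8 - 1*20046)/46035 + 22492/(-40603) = (8 - 20046)*(1/46035) + 22492*(-1/40603) = -20038*1/46035 - 22492/40603 = -20038/46035 - 22492/40603 = -1849022134/1869159105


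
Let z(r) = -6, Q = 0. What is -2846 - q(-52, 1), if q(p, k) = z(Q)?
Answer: -2840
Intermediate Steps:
q(p, k) = -6
-2846 - q(-52, 1) = -2846 - 1*(-6) = -2846 + 6 = -2840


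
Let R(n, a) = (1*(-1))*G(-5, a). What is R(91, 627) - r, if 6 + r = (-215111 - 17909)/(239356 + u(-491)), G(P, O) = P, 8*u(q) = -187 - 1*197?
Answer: 716352/59827 ≈ 11.974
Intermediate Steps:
u(q) = -48 (u(q) = (-187 - 1*197)/8 = (-187 - 197)/8 = (⅛)*(-384) = -48)
r = -417217/59827 (r = -6 + (-215111 - 17909)/(239356 - 48) = -6 - 233020/239308 = -6 - 233020*1/239308 = -6 - 58255/59827 = -417217/59827 ≈ -6.9737)
R(n, a) = 5 (R(n, a) = (1*(-1))*(-5) = -1*(-5) = 5)
R(91, 627) - r = 5 - 1*(-417217/59827) = 5 + 417217/59827 = 716352/59827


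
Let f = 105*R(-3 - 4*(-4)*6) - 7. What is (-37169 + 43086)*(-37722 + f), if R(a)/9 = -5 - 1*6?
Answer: -284749708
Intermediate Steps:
R(a) = -99 (R(a) = 9*(-5 - 1*6) = 9*(-5 - 6) = 9*(-11) = -99)
f = -10402 (f = 105*(-99) - 7 = -10395 - 7 = -10402)
(-37169 + 43086)*(-37722 + f) = (-37169 + 43086)*(-37722 - 10402) = 5917*(-48124) = -284749708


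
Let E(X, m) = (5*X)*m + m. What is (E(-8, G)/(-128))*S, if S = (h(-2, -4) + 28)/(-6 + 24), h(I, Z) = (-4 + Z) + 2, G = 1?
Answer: 143/384 ≈ 0.37240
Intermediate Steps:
E(X, m) = m + 5*X*m (E(X, m) = 5*X*m + m = m + 5*X*m)
h(I, Z) = -2 + Z
S = 11/9 (S = ((-2 - 4) + 28)/(-6 + 24) = (-6 + 28)/18 = 22*(1/18) = 11/9 ≈ 1.2222)
(E(-8, G)/(-128))*S = ((1*(1 + 5*(-8)))/(-128))*(11/9) = ((1*(1 - 40))*(-1/128))*(11/9) = ((1*(-39))*(-1/128))*(11/9) = -39*(-1/128)*(11/9) = (39/128)*(11/9) = 143/384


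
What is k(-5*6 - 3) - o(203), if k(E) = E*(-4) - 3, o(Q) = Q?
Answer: -74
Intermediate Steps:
k(E) = -3 - 4*E (k(E) = -4*E - 3 = -3 - 4*E)
k(-5*6 - 3) - o(203) = (-3 - 4*(-5*6 - 3)) - 1*203 = (-3 - 4*(-30 - 3)) - 203 = (-3 - 4*(-33)) - 203 = (-3 + 132) - 203 = 129 - 203 = -74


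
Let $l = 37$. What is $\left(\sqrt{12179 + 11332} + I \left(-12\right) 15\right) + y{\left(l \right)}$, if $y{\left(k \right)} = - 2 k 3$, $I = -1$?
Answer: $-42 + \sqrt{23511} \approx 111.33$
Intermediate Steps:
$y{\left(k \right)} = - 6 k$
$\left(\sqrt{12179 + 11332} + I \left(-12\right) 15\right) + y{\left(l \right)} = \left(\sqrt{12179 + 11332} + \left(-1\right) \left(-12\right) 15\right) - 222 = \left(\sqrt{23511} + 12 \cdot 15\right) - 222 = \left(\sqrt{23511} + 180\right) - 222 = \left(180 + \sqrt{23511}\right) - 222 = -42 + \sqrt{23511}$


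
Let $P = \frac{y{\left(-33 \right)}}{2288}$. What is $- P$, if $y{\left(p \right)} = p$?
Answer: $\frac{3}{208} \approx 0.014423$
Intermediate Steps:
$P = - \frac{3}{208}$ ($P = - \frac{33}{2288} = \left(-33\right) \frac{1}{2288} = - \frac{3}{208} \approx -0.014423$)
$- P = \left(-1\right) \left(- \frac{3}{208}\right) = \frac{3}{208}$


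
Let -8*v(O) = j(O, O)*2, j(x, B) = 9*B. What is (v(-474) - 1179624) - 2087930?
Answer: -6532975/2 ≈ -3.2665e+6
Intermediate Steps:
v(O) = -9*O/4 (v(O) = -9*O*2/8 = -9*O/4)
(v(-474) - 1179624) - 2087930 = (-9/4*(-474) - 1179624) - 2087930 = (2133/2 - 1179624) - 2087930 = -2357115/2 - 2087930 = -6532975/2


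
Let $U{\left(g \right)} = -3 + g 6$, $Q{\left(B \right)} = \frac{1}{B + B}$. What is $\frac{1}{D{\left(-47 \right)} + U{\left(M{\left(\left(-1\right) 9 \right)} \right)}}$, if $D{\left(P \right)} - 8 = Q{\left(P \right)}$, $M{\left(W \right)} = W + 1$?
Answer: $- \frac{94}{4043} \approx -0.02325$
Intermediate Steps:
$Q{\left(B \right)} = \frac{1}{2 B}$
$M{\left(W \right)} = 1 + W$
$U{\left(g \right)} = -3 + 6 g$
$D{\left(P \right)} = 8 + \frac{1}{2 P}$
$\frac{1}{D{\left(-47 \right)} + U{\left(M{\left(\left(-1\right) 9 \right)} \right)}} = \frac{1}{\left(8 + \frac{1}{2 \left(-47\right)}\right) + \left(-3 + 6 \left(1 - 9\right)\right)} = \frac{1}{\left(8 + \frac{1}{2} \left(- \frac{1}{47}\right)\right) + \left(-3 + 6 \left(1 - 9\right)\right)} = \frac{1}{\left(8 - \frac{1}{94}\right) + \left(-3 + 6 \left(-8\right)\right)} = \frac{1}{\frac{751}{94} - 51} = \frac{1}{- \frac{4043}{94}} = - \frac{94}{4043}$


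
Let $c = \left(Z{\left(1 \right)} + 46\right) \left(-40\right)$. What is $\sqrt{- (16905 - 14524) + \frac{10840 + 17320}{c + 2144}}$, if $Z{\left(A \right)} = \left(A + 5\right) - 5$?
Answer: $\frac{i \sqrt{20469}}{3} \approx 47.69 i$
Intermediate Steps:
$Z{\left(A \right)} = A$ ($Z{\left(A \right)} = \left(5 + A\right) - 5 = A$)
$c = -1880$ ($c = \left(1 + 46\right) \left(-40\right) = 47 \left(-40\right) = -1880$)
$\sqrt{- (16905 - 14524) + \frac{10840 + 17320}{c + 2144}} = \sqrt{- (16905 - 14524) + \frac{10840 + 17320}{-1880 + 2144}} = \sqrt{\left(-1\right) 2381 + \frac{28160}{264}} = \sqrt{-2381 + 28160 \cdot \frac{1}{264}} = \sqrt{-2381 + \frac{320}{3}} = \sqrt{- \frac{6823}{3}} = \frac{i \sqrt{20469}}{3}$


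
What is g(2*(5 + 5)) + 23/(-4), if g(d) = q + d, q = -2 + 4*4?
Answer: 113/4 ≈ 28.250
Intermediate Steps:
q = 14 (q = -2 + 16 = 14)
g(d) = 14 + d
g(2*(5 + 5)) + 23/(-4) = (14 + 2*(5 + 5)) + 23/(-4) = (14 + 2*10) + 23*(-¼) = (14 + 20) - 23/4 = 34 - 23/4 = 113/4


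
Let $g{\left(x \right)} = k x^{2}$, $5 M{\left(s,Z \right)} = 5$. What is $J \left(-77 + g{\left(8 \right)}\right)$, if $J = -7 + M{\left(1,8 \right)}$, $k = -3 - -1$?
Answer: $1230$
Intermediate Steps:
$M{\left(s,Z \right)} = 1$ ($M{\left(s,Z \right)} = \frac{1}{5} \cdot 5 = 1$)
$k = -2$ ($k = -3 + 1 = -2$)
$J = -6$ ($J = -7 + 1 = -6$)
$g{\left(x \right)} = - 2 x^{2}$
$J \left(-77 + g{\left(8 \right)}\right) = - 6 \left(-77 - 2 \cdot 8^{2}\right) = - 6 \left(-77 - 128\right) = \left(-6\right) \left(-205\right) = 1230$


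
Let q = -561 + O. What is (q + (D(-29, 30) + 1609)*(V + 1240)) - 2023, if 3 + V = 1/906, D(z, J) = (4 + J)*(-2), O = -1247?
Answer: 1723563257/906 ≈ 1.9024e+6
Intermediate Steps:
D(z, J) = -8 - 2*J
V = -2717/906 (V = -3 + 1/906 = -2717/906 ≈ -2.9989)
q = -1808 (q = -561 - 1247 = -1808)
(q + (D(-29, 30) + 1609)*(V + 1240)) - 2023 = (-1808 + ((-8 - 2*30) + 1609)*(-2717/906 + 1240)) - 2023 = (-1808 + ((-8 - 60) + 1609)*(1120723/906)) - 2023 = (-1808 + (-68 + 1609)*(1120723/906)) - 2023 = (-1808 + 1541*(1120723/906)) - 2023 = (-1808 + 1727034143/906) - 2023 = 1725396095/906 - 2023 = 1723563257/906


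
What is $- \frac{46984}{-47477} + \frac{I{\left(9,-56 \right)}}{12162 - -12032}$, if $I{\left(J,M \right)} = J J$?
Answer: $\frac{1140576533}{1148658538} \approx 0.99296$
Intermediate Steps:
$I{\left(J,M \right)} = J^{2}$
$- \frac{46984}{-47477} + \frac{I{\left(9,-56 \right)}}{12162 - -12032} = - \frac{46984}{-47477} + \frac{9^{2}}{12162 - -12032} = \left(-46984\right) \left(- \frac{1}{47477}\right) + \frac{81}{12162 + 12032} = \frac{46984}{47477} + \frac{81}{24194} = \frac{1140576533}{1148658538}$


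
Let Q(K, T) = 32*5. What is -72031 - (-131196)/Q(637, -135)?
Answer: -2848441/40 ≈ -71211.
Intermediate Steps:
Q(K, T) = 160
-72031 - (-131196)/Q(637, -135) = -72031 - (-131196)/160 = -72031 - 1*(-32799/40) = -72031 + 32799/40 = -2848441/40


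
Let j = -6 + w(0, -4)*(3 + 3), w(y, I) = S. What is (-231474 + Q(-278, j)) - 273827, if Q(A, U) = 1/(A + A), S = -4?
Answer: -280947357/556 ≈ -5.0530e+5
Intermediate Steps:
w(y, I) = -4
j = -30 (j = -6 - 4*(3 + 3) = -6 - 4*6 = -6 - 24 = -30)
Q(A, U) = 1/(2*A)
(-231474 + Q(-278, j)) - 273827 = (-231474 + (1/2)/(-278)) - 273827 = (-231474 + (1/2)*(-1/278)) - 273827 = (-231474 - 1/556) - 273827 = -128699545/556 - 273827 = -280947357/556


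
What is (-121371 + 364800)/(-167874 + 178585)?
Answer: 243429/10711 ≈ 22.727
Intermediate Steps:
(-121371 + 364800)/(-167874 + 178585) = 243429/10711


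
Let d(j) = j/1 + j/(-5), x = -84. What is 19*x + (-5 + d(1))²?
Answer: -39459/25 ≈ -1578.4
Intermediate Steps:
d(j) = 4*j/5 (d(j) = j*1 + j*(-⅕) = j - j/5 = 4*j/5)
19*x + (-5 + d(1))² = 19*(-84) + (-5 + (⅘)*1)² = -1596 + (-5 + ⅘)² = -1596 + (-21/5)² = -1596 + 441/25 = -39459/25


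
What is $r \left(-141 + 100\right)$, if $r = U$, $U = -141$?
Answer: $5781$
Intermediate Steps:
$r = -141$
$r \left(-141 + 100\right) = - 141 \left(-141 + 100\right) = \left(-141\right) \left(-41\right) = 5781$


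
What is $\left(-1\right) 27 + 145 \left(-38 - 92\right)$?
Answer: $-18877$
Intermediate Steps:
$\left(-1\right) 27 + 145 \left(-38 - 92\right) = -27 + 145 \left(-130\right) = -27 - 18850 = -18877$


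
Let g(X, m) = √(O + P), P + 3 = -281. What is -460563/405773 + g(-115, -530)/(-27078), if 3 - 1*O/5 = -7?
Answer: -460563/405773 - I*√26/9026 ≈ -1.135 - 0.00056493*I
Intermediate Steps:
P = -284 (P = -3 - 281 = -284)
O = 50 (O = 15 - 5*(-7) = 15 + 35 = 50)
g(X, m) = 3*I*√26 (g(X, m) = √(50 - 284) = √(-234) = 3*I*√26)
-460563/405773 + g(-115, -530)/(-27078) = -460563/405773 + (3*I*√26)/(-27078) = -460563*1/405773 + (3*I*√26)*(-1/27078) = -460563/405773 - I*√26/9026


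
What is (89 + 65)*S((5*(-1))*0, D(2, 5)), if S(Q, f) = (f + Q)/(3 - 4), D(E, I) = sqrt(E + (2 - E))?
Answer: -154*sqrt(2) ≈ -217.79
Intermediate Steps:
D(E, I) = sqrt(2)
S(Q, f) = -Q - f (S(Q, f) = (Q + f)/(-1) = (Q + f)*(-1) = -Q - f)
(89 + 65)*S((5*(-1))*0, D(2, 5)) = (89 + 65)*(-5*(-1)*0 - sqrt(2)) = 154*(-(-5)*0 - sqrt(2)) = 154*(-1*0 - sqrt(2)) = 154*(0 - sqrt(2)) = 154*(-sqrt(2)) = -154*sqrt(2)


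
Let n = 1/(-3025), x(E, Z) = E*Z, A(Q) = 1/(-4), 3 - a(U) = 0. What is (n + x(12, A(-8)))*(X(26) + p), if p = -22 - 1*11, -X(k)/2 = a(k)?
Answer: 353964/3025 ≈ 117.01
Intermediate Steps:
a(U) = 3 (a(U) = 3 - 1*0 = 3 + 0 = 3)
A(Q) = -¼
X(k) = -6 (X(k) = -2*3 = -6)
p = -33 (p = -22 - 11 = -33)
n = -1/3025 ≈ -0.00033058
(n + x(12, A(-8)))*(X(26) + p) = (-1/3025 + 12*(-¼))*(-6 - 33) = (-1/3025 - 3)*(-39) = -9076/3025*(-39) = 353964/3025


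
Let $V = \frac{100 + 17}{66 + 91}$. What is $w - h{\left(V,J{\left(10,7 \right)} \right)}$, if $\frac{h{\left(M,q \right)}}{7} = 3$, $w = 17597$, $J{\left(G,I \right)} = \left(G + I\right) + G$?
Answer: $17576$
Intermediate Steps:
$J{\left(G,I \right)} = I + 2 G$
$V = \frac{117}{157} \approx 0.74522$
$h{\left(M,q \right)} = 21$ ($h{\left(M,q \right)} = 7 \cdot 3 = 21$)
$w - h{\left(V,J{\left(10,7 \right)} \right)} = 17597 - 21 = 17576$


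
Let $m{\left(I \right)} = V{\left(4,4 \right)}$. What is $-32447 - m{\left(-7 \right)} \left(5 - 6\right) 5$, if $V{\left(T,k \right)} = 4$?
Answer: $-32427$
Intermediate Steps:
$m{\left(I \right)} = 4$
$-32447 - m{\left(-7 \right)} \left(5 - 6\right) 5 = -32447 - 4 \left(5 - 6\right) 5 = -32447 - 4 \left(\left(-1\right) 5\right) = -32447 - 4 \left(-5\right) = -32447 - -20 = -32447 + 20 = -32427$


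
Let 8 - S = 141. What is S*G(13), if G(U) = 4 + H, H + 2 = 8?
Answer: -1330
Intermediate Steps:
H = 6 (H = -2 + 8 = 6)
G(U) = 10 (G(U) = 4 + 6 = 10)
S = -133 (S = 8 - 1*141 = 8 - 141 = -133)
S*G(13) = -133*10 = -1330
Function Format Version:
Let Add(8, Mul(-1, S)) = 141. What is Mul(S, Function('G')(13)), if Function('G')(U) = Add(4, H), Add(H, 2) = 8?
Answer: -1330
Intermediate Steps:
H = 6 (H = Add(-2, 8) = 6)
Function('G')(U) = 10 (Function('G')(U) = Add(4, 6) = 10)
S = -133 (S = Add(8, Mul(-1, 141)) = Add(8, -141) = -133)
Mul(S, Function('G')(13)) = Mul(-133, 10) = -1330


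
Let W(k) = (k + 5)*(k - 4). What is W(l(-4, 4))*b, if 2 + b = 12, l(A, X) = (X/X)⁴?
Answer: -180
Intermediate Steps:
l(A, X) = 1 (l(A, X) = 1⁴ = 1)
b = 10 (b = -2 + 12 = 10)
W(k) = (-4 + k)*(5 + k) (W(k) = (5 + k)*(-4 + k) = (-4 + k)*(5 + k))
W(l(-4, 4))*b = (-20 + 1 + 1²)*10 = (-20 + 1 + 1)*10 = -18*10 = -180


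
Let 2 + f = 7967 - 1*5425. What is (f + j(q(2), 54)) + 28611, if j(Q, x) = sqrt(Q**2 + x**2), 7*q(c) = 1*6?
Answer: 31151 + 6*sqrt(3970)/7 ≈ 31205.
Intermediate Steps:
f = 2540 (f = -2 + (7967 - 1*5425) = -2 + (7967 - 5425) = -2 + 2542 = 2540)
q(c) = 6/7 (q(c) = (1*6)/7 = (1/7)*6 = 6/7)
(f + j(q(2), 54)) + 28611 = (2540 + sqrt((6/7)**2 + 54**2)) + 28611 = (2540 + sqrt(36/49 + 2916)) + 28611 = (2540 + sqrt(142920/49)) + 28611 = (2540 + 6*sqrt(3970)/7) + 28611 = 31151 + 6*sqrt(3970)/7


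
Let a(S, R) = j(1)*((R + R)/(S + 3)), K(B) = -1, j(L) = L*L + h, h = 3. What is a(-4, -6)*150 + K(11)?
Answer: 7199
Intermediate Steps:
j(L) = 3 + L² (j(L) = L*L + 3 = L² + 3 = 3 + L²)
a(S, R) = 8*R/(3 + S) (a(S, R) = (3 + 1²)*((R + R)/(S + 3)) = (3 + 1)*((2*R)/(3 + S)) = 4*(2*R/(3 + S)) = 8*R/(3 + S))
a(-4, -6)*150 + K(11) = (8*(-6)/(3 - 4))*150 - 1 = (8*(-6)/(-1))*150 - 1 = (8*(-6)*(-1))*150 - 1 = 48*150 - 1 = 7200 - 1 = 7199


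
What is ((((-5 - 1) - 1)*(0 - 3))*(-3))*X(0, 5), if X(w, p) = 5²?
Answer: -1575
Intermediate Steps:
X(w, p) = 25
((((-5 - 1) - 1)*(0 - 3))*(-3))*X(0, 5) = ((((-5 - 1) - 1)*(0 - 3))*(-3))*25 = (((-6 - 1)*(-3))*(-3))*25 = (-7*(-3)*(-3))*25 = (21*(-3))*25 = -63*25 = -1575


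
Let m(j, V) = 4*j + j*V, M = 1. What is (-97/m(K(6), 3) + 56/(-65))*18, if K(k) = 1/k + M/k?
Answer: -347526/455 ≈ -763.79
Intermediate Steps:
K(k) = 2/k (K(k) = 1/k + 1/k = 2/k)
m(j, V) = 4*j + V*j
(-97/m(K(6), 3) + 56/(-65))*18 = (-97*3/(4 + 3) + 56/(-65))*18 = (-97/((2*(⅙))*7) + 56*(-1/65))*18 = (-97/((⅓)*7) - 56/65)*18 = (-97/7/3 - 56/65)*18 = (-97*3/7 - 56/65)*18 = (-291/7 - 56/65)*18 = -19307/455*18 = -347526/455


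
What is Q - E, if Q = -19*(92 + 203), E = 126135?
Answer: -131740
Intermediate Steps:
Q = -5605 (Q = -19*295 = -5605)
Q - E = -5605 - 1*126135 = -5605 - 126135 = -131740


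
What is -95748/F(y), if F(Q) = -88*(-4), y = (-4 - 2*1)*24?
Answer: -23937/88 ≈ -272.01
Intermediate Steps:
y = -144 (y = (-4 - 2)*24 = -6*24 = -144)
F(Q) = 352
-95748/F(y) = -95748/352 = -95748*1/352 = -23937/88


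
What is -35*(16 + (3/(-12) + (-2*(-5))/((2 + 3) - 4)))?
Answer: -3605/4 ≈ -901.25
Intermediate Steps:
-35*(16 + (3/(-12) + (-2*(-5))/((2 + 3) - 4))) = -35*(16 + (3*(-1/12) + 10/(5 - 4))) = -35*(16 + (-¼ + 10/1)) = -35*(16 + (-¼ + 10*1)) = -35*(16 + (-¼ + 10)) = -35*(16 + 39/4) = -35*103/4 = -3605/4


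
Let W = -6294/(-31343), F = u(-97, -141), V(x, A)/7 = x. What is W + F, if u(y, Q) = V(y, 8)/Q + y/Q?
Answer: 25209622/4419363 ≈ 5.7044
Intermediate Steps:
V(x, A) = 7*x
u(y, Q) = 8*y/Q (u(y, Q) = (7*y)/Q + y/Q = 7*y/Q + y/Q = 8*y/Q)
F = 776/141 (F = 8*(-97)/(-141) = 8*(-97)*(-1/141) = 776/141 ≈ 5.5035)
W = 6294/31343 (W = -6294*(-1/31343) = 6294/31343 ≈ 0.20081)
W + F = 6294/31343 + 776/141 = 25209622/4419363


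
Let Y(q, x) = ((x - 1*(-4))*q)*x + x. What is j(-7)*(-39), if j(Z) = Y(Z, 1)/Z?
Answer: -1326/7 ≈ -189.43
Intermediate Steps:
Y(q, x) = x + q*x*(4 + x) (Y(q, x) = ((x + 4)*q)*x + x = ((4 + x)*q)*x + x = (q*(4 + x))*x + x = q*x*(4 + x) + x = x + q*x*(4 + x))
j(Z) = (1 + 5*Z)/Z (j(Z) = (1*(1 + 4*Z + Z*1))/Z = (1*(1 + 4*Z + Z))/Z = (1*(1 + 5*Z))/Z = (1 + 5*Z)/Z)
j(-7)*(-39) = (5 + 1/(-7))*(-39) = (5 - 1/7)*(-39) = (34/7)*(-39) = -1326/7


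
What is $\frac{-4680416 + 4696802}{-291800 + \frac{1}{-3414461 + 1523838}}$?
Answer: $- \frac{30979748478}{551683791401} \approx -0.056155$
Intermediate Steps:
$\frac{-4680416 + 4696802}{-291800 + \frac{1}{-3414461 + 1523838}} = \frac{16386}{-291800 + \frac{1}{-1890623}} = \frac{16386}{-291800 - \frac{1}{1890623}} = \frac{16386}{- \frac{551683791401}{1890623}} = 16386 \left(- \frac{1890623}{551683791401}\right) = - \frac{30979748478}{551683791401}$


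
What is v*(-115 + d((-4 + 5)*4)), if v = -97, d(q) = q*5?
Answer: 9215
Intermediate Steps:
d(q) = 5*q
v*(-115 + d((-4 + 5)*4)) = -97*(-115 + 5*((-4 + 5)*4)) = -97*(-115 + 5*(1*4)) = -97*(-115 + 5*4) = -97*(-115 + 20) = -97*(-95) = 9215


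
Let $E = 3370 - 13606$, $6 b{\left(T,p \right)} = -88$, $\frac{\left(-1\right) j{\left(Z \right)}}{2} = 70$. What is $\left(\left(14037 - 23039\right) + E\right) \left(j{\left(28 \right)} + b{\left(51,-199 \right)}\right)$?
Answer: $\frac{8926432}{3} \approx 2.9755 \cdot 10^{6}$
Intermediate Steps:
$j{\left(Z \right)} = -140$ ($j{\left(Z \right)} = \left(-2\right) 70 = -140$)
$b{\left(T,p \right)} = - \frac{44}{3}$ ($b{\left(T,p \right)} = \frac{1}{6} \left(-88\right) = - \frac{44}{3}$)
$E = -10236$ ($E = 3370 - 13606 = -10236$)
$\left(\left(14037 - 23039\right) + E\right) \left(j{\left(28 \right)} + b{\left(51,-199 \right)}\right) = \left(\left(14037 - 23039\right) - 10236\right) \left(-140 - \frac{44}{3}\right) = \left(\left(14037 - 23039\right) - 10236\right) \left(- \frac{464}{3}\right) = \left(-9002 - 10236\right) \left(- \frac{464}{3}\right) = \left(-19238\right) \left(- \frac{464}{3}\right) = \frac{8926432}{3}$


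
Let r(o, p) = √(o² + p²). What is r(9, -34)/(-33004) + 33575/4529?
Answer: 33575/4529 - √1237/33004 ≈ 7.4123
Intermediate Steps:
r(9, -34)/(-33004) + 33575/4529 = √(9² + (-34)²)/(-33004) + 33575/4529 = √(81 + 1156)*(-1/33004) + 33575*(1/4529) = √1237*(-1/33004) + 33575/4529 = -√1237/33004 + 33575/4529 = 33575/4529 - √1237/33004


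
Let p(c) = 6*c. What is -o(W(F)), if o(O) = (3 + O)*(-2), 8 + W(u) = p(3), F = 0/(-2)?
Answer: 26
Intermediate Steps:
F = 0 (F = 0*(-½) = 0)
W(u) = 10 (W(u) = -8 + 6*3 = -8 + 18 = 10)
o(O) = -6 - 2*O
-o(W(F)) = -(-6 - 2*10) = -(-6 - 20) = -1*(-26) = 26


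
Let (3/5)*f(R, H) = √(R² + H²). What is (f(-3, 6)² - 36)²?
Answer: 7921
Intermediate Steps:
f(R, H) = 5*√(H² + R²)/3 (f(R, H) = 5*√(R² + H²)/3 = 5*√(H² + R²)/3)
(f(-3, 6)² - 36)² = ((5*√(6² + (-3)²)/3)² - 36)² = ((5*√(36 + 9)/3)² - 36)² = ((5*√45/3)² - 36)² = ((5*(3*√5)/3)² - 36)² = ((5*√5)² - 36)² = (125 - 36)² = 89² = 7921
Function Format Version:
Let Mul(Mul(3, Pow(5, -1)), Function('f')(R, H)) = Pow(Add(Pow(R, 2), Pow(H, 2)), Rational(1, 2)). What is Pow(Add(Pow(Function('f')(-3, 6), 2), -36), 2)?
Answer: 7921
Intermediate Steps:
Function('f')(R, H) = Mul(Rational(5, 3), Pow(Add(Pow(H, 2), Pow(R, 2)), Rational(1, 2))) (Function('f')(R, H) = Mul(Rational(5, 3), Pow(Add(Pow(R, 2), Pow(H, 2)), Rational(1, 2))) = Mul(Rational(5, 3), Pow(Add(Pow(H, 2), Pow(R, 2)), Rational(1, 2))))
Pow(Add(Pow(Function('f')(-3, 6), 2), -36), 2) = Pow(Add(Pow(Mul(Rational(5, 3), Pow(Add(Pow(6, 2), Pow(-3, 2)), Rational(1, 2))), 2), -36), 2) = Pow(Add(Pow(Mul(Rational(5, 3), Pow(Add(36, 9), Rational(1, 2))), 2), -36), 2) = Pow(Add(Pow(Mul(Rational(5, 3), Pow(45, Rational(1, 2))), 2), -36), 2) = Pow(Add(Pow(Mul(Rational(5, 3), Mul(3, Pow(5, Rational(1, 2)))), 2), -36), 2) = Pow(Add(Pow(Mul(5, Pow(5, Rational(1, 2))), 2), -36), 2) = Pow(Add(125, -36), 2) = Pow(89, 2) = 7921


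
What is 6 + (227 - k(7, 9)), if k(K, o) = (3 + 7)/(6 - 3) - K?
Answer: 710/3 ≈ 236.67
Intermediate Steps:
k(K, o) = 10/3 - K
6 + (227 - k(7, 9)) = 6 + (227 - (10/3 - 1*7)) = 6 + (227 - (10/3 - 7)) = 6 + (227 - 1*(-11/3)) = 6 + (227 + 11/3) = 6 + 692/3 = 710/3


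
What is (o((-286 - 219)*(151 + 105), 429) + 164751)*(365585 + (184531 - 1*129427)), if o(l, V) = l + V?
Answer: 15102735100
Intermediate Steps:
o(l, V) = V + l
(o((-286 - 219)*(151 + 105), 429) + 164751)*(365585 + (184531 - 1*129427)) = ((429 + (-286 - 219)*(151 + 105)) + 164751)*(365585 + (184531 - 1*129427)) = ((429 - 505*256) + 164751)*(365585 + (184531 - 129427)) = ((429 - 129280) + 164751)*(365585 + 55104) = (-128851 + 164751)*420689 = 35900*420689 = 15102735100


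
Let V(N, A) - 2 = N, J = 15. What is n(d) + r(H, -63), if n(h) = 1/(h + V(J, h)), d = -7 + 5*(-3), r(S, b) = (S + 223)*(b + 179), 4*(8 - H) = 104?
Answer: 118899/5 ≈ 23780.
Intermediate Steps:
H = -18 (H = 8 - ¼*104 = 8 - 26 = -18)
V(N, A) = 2 + N
r(S, b) = (179 + b)*(223 + S) (r(S, b) = (223 + S)*(179 + b) = (179 + b)*(223 + S))
d = -22 (d = -7 - 15 = -22)
n(h) = 1/(17 + h) (n(h) = 1/(h + (2 + 15)) = 1/(h + 17) = 1/(17 + h))
n(d) + r(H, -63) = 1/(17 - 22) + (39917 + 179*(-18) + 223*(-63) - 18*(-63)) = 1/(-5) + (39917 - 3222 - 14049 + 1134) = -⅕ + 23780 = 118899/5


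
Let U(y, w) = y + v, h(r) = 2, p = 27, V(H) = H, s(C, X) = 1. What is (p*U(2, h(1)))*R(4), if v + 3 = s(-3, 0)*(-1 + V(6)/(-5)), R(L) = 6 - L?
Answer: -864/5 ≈ -172.80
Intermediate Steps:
v = -26/5 (v = -3 + 1*(-1 + 6/(-5)) = -3 + 1*(-1 + 6*(-⅕)) = -3 + 1*(-1 - 6/5) = -3 + 1*(-11/5) = -3 - 11/5 = -26/5 ≈ -5.2000)
U(y, w) = -26/5 + y (U(y, w) = y - 26/5 = -26/5 + y)
(p*U(2, h(1)))*R(4) = (27*(-26/5 + 2))*(6 - 1*4) = (27*(-16/5))*(6 - 4) = -432/5*2 = -864/5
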